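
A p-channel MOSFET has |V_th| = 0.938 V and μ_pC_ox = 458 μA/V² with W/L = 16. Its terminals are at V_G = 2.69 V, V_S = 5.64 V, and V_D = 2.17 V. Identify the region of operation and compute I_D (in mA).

V_SG = V_S − V_G = 5.64 − 2.69 = 2.95 V; V_SD = V_S − V_D = 5.64 − 2.17 = 3.47 V.
k_p = μ_pC_ox · (W/L) = 7.328 mA/V².
V_ov = V_SG − |V_th| = 2.95 − 0.938 = 2.01 V.
Since V_SD = 3.47 V ≥ V_ov = 2.01 V, the device is in saturation.
I_D = ½ k_p V_ov² = 0.5 × 7.328 × 2.01² = 14.8 mA.

Saturation; I_D = 14.8 mA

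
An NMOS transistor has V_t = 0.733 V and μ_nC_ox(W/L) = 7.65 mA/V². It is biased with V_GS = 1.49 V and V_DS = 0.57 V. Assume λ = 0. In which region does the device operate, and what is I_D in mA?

Triode; I_D = 2.06 mA

V_ov = V_GS − V_t = 1.49 − 0.733 = 0.757 V.
Since V_DS = 0.57 V < V_ov = 0.757 V, the device is in the triode region.
I_D = k_n [V_ov · V_DS − ½ V_DS²] = 7.65 × [0.757 × 0.57 − 0.5 × 0.57²] = 2.06 mA.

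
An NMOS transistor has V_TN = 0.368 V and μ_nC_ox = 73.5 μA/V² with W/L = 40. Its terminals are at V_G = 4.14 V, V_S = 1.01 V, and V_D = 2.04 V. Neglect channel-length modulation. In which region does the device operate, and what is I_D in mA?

V_GS = V_G − V_S = 4.14 − 1.01 = 3.13 V; V_DS = V_D − V_S = 2.04 − 1.01 = 1.03 V.
k_n = μ_nC_ox · (W/L) = 2.94 mA/V².
V_ov = V_GS − V_TN = 3.13 − 0.368 = 2.76 V.
Since V_DS = 1.03 V < V_ov = 2.76 V, the device is in the triode region.
I_D = k_n [V_ov · V_DS − ½ V_DS²] = 2.94 × [2.76 × 1.03 − 0.5 × 1.03²] = 6.8 mA.

Triode; I_D = 6.80 mA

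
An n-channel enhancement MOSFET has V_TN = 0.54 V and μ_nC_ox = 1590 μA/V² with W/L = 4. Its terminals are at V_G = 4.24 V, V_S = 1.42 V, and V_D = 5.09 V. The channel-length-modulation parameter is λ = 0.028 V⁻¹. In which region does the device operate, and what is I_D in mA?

Saturation; I_D = 18.2 mA

V_GS = V_G − V_S = 4.24 − 1.42 = 2.82 V; V_DS = V_D − V_S = 5.09 − 1.42 = 3.67 V.
k_n = μ_nC_ox · (W/L) = 6.36 mA/V².
V_ov = V_GS − V_TN = 2.82 − 0.54 = 2.28 V.
Since V_DS = 3.67 V ≥ V_ov = 2.28 V, the device is in saturation.
I_D = ½ k_n V_ov² (1 + λ V_DS) = 0.5 × 6.36 × 2.28² × (1 + 0.028 × 3.67) = 18.2 mA.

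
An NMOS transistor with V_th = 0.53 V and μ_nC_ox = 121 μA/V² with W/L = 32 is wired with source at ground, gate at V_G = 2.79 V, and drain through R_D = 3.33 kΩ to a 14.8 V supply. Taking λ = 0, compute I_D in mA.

V_GS = V_G = 2.79 V, so V_ov = 2.79 − 0.53 = 2.26 V.
k_n = μ_nC_ox · (W/L) = 3.872 mA/V².
Assume saturation: I_D = ½ k_n V_ov² = 0.5 × 3.872 × 2.26² = 9.89 mA, giving V_DS = V_DD − I_D R_D = 14.8 − 9.89 × 3.33 = -18.1 V.
But -18.1 V < V_ov = 2.26 V, so the device is actually in triode.
In triode I_D = k_n[V_ov V_DS − ½ V_DS²] and I_D = (V_DD − V_DS)/R_D. Equating: 6.45 V_DS² − 30.14 V_DS + 14.8 = 0, giving V_DS = 0.558 V (the root below V_ov).
I_D = (14.8 − 0.558) / 3.33 = 4.28 mA.

I_D = 4.28 mA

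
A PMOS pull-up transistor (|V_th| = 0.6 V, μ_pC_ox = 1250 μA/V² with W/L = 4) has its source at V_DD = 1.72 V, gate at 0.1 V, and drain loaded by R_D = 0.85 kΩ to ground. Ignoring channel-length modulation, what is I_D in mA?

V_SG = V_DD − V_G = 1.72 − 0.1 = 1.62 V, so V_ov = 1.62 − 0.6 = 1.02 V.
k_p = μ_pC_ox · (W/L) = 5 mA/V².
Assume saturation: I_D = ½ k_p V_ov² = 0.5 × 5 × 1.02² = 2.6 mA, giving V_SD = V_DD − I_D R_D = 1.72 − 2.6 × 0.85 = -0.491 V.
But -0.491 V < V_ov = 1.02 V, so the device is actually in triode.
In triode I_D = k_p[V_ov V_SD − ½ V_SD²] and I_D = (V_DD − V_SD)/R_D. Equating: 2.12 V_SD² − 5.335 V_SD + 1.72 = 0, giving V_SD = 0.38 V (the root below V_ov).
I_D = (1.72 − 0.38) / 0.85 = 1.58 mA.

I_D = 1.58 mA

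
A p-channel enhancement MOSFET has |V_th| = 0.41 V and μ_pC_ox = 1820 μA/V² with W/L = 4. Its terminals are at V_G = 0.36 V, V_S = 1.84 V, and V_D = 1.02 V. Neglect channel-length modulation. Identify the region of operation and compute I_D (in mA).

V_SG = V_S − V_G = 1.84 − 0.36 = 1.48 V; V_SD = V_S − V_D = 1.84 − 1.02 = 0.82 V.
k_p = μ_pC_ox · (W/L) = 7.28 mA/V².
V_ov = V_SG − |V_th| = 1.48 − 0.41 = 1.07 V.
Since V_SD = 0.82 V < V_ov = 1.07 V, the device is in the triode region.
I_D = k_p [V_ov · V_SD − ½ V_SD²] = 7.28 × [1.07 × 0.82 − 0.5 × 0.82²] = 3.94 mA.

Triode; I_D = 3.94 mA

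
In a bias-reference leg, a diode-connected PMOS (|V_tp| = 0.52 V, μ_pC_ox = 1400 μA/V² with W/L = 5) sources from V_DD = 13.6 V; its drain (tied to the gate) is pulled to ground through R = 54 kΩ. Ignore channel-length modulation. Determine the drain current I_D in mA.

With gate tied to drain, V_SG = V_SD ≥ V_SG − |V_tp|, so the device is in saturation.
k_p = μ_pC_ox · (W/L) = 7 mA/V².
KCL at the drain: ½ k_p (V_SG − |V_tp|)² = (V_DD − V_SG)/R.
Let x = V_SG − 0.52. Then 189 x² + x − 13.08 = 0, giving x = 0.26 V (positive root), so V_SG = 0.78 V.
I_D = (V_DD − V_SG)/R = (13.6 − 0.78) / 54 = 0.237 mA.

I_D = 0.237 mA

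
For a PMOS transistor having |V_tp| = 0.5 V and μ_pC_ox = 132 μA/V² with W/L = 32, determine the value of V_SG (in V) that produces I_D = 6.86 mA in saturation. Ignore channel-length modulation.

k_p = μ_pC_ox · (W/L) = 4.224 mA/V².
In saturation I_D = ½ k_p (V_SG − |V_tp|)², so V_SG − |V_tp| = √(2 I_D / k_p) = √(2 × 6.86 / 4.224) = 1.8 V.
V_SG = 0.5 + 1.8 = 2.3 V.

V_SG = 2.30 V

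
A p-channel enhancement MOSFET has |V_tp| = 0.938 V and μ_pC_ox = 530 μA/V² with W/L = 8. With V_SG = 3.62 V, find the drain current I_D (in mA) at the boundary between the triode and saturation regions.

At the boundary V_SD = V_ov = V_SG − |V_tp| = 3.62 − 0.938 = 2.68 V.
k_p = μ_pC_ox · (W/L) = 4.24 mA/V².
I_D = ½ k_p V_ov² = 0.5 × 4.24 × 2.68² = 15.2 mA.

I_D = 15.2 mA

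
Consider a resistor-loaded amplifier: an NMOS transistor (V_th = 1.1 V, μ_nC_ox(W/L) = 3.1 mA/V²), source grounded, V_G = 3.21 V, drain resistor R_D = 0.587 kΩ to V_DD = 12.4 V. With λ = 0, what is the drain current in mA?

V_GS = V_G = 3.21 V, so V_ov = 3.21 − 1.1 = 2.11 V.
Assume saturation: I_D = ½ k_n V_ov² = 0.5 × 3.1 × 2.11² = 6.9 mA, giving V_DS = V_DD − I_D R_D = 12.4 − 6.9 × 0.587 = 8.35 V.
V_DS = 8.35 V ≥ V_ov = 2.11 V, confirming saturation.

I_D = 6.90 mA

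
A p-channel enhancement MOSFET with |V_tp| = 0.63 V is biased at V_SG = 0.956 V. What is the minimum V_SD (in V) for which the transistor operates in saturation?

The boundary between triode and saturation is V_SD = V_SG − |V_tp| = V_ov.
V_ov = 0.956 − 0.63 = 0.326 V.

V_SD,sat = 0.326 V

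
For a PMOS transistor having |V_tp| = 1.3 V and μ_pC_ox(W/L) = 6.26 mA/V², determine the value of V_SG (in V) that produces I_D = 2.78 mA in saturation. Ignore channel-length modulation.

In saturation I_D = ½ k_p (V_SG − |V_tp|)², so V_SG − |V_tp| = √(2 I_D / k_p) = √(2 × 2.78 / 6.26) = 0.942 V.
V_SG = 1.3 + 0.942 = 2.24 V.

V_SG = 2.24 V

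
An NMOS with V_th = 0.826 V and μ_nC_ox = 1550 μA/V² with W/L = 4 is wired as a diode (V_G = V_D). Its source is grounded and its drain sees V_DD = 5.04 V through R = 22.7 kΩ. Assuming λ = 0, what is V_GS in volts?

With gate tied to drain, V_GS = V_DS ≥ V_GS − V_th, so the device is in saturation.
k_n = μ_nC_ox · (W/L) = 6.2 mA/V².
KCL at the drain: ½ k_n (V_GS − V_th)² = (V_DD − V_GS)/R.
Let x = V_GS − 0.826. Then 70.4 x² + x − 4.214 = 0, giving x = 0.238 V (positive root), so V_GS = 1.06 V.
I_D = (V_DD − V_GS)/R = (5.04 − 1.06) / 22.7 = 0.175 mA.

V_GS = 1.06 V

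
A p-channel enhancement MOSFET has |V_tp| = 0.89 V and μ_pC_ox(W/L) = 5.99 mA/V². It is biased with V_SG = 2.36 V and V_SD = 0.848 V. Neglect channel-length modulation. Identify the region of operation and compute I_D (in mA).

V_ov = V_SG − |V_tp| = 2.36 − 0.89 = 1.47 V.
Since V_SD = 0.848 V < V_ov = 1.47 V, the device is in the triode region.
I_D = k_p [V_ov · V_SD − ½ V_SD²] = 5.99 × [1.47 × 0.848 − 0.5 × 0.848²] = 5.31 mA.

Triode; I_D = 5.31 mA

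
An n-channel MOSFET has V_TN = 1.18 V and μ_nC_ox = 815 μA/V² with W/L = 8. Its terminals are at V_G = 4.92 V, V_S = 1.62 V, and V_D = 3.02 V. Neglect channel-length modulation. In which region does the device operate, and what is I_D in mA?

V_GS = V_G − V_S = 4.92 − 1.62 = 3.3 V; V_DS = V_D − V_S = 3.02 − 1.62 = 1.4 V.
k_n = μ_nC_ox · (W/L) = 6.52 mA/V².
V_ov = V_GS − V_TN = 3.3 − 1.18 = 2.12 V.
Since V_DS = 1.4 V < V_ov = 2.12 V, the device is in the triode region.
I_D = k_n [V_ov · V_DS − ½ V_DS²] = 6.52 × [2.12 × 1.4 − 0.5 × 1.4²] = 13 mA.

Triode; I_D = 13.0 mA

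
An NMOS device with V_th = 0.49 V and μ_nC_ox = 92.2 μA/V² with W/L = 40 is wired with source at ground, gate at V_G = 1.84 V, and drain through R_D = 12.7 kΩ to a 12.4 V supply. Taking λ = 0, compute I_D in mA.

V_GS = V_G = 1.84 V, so V_ov = 1.84 − 0.49 = 1.35 V.
k_n = μ_nC_ox · (W/L) = 3.688 mA/V².
Assume saturation: I_D = ½ k_n V_ov² = 0.5 × 3.688 × 1.35² = 3.36 mA, giving V_DS = V_DD − I_D R_D = 12.4 − 3.36 × 12.7 = -30.3 V.
But -30.3 V < V_ov = 1.35 V, so the device is actually in triode.
In triode I_D = k_n[V_ov V_DS − ½ V_DS²] and I_D = (V_DD − V_DS)/R_D. Equating: 23.4 V_DS² − 64.23 V_DS + 12.4 = 0, giving V_DS = 0.209 V (the root below V_ov).
I_D = (12.4 − 0.209) / 12.7 = 0.96 mA.

I_D = 0.960 mA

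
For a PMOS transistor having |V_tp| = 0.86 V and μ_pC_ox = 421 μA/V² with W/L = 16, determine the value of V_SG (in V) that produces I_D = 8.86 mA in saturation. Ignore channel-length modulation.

V_SG = 2.48 V

k_p = μ_pC_ox · (W/L) = 6.736 mA/V².
In saturation I_D = ½ k_p (V_SG − |V_tp|)², so V_SG − |V_tp| = √(2 I_D / k_p) = √(2 × 8.86 / 6.736) = 1.62 V.
V_SG = 0.86 + 1.62 = 2.48 V.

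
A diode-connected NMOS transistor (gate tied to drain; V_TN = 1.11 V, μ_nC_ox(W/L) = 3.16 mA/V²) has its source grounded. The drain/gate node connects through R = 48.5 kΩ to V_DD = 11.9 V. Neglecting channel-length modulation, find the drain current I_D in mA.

With gate tied to drain, V_GS = V_DS ≥ V_GS − V_TN, so the device is in saturation.
KCL at the drain: ½ k_n (V_GS − V_TN)² = (V_DD − V_GS)/R.
Let x = V_GS − 1.11. Then 76.6 x² + x − 10.79 = 0, giving x = 0.369 V (positive root), so V_GS = 1.48 V.
I_D = (V_DD − V_GS)/R = (11.9 − 1.48) / 48.5 = 0.215 mA.

I_D = 0.215 mA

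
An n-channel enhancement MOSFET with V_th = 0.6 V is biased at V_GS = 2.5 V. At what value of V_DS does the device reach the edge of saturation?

The boundary between triode and saturation is V_DS = V_GS − V_th = V_ov.
V_ov = 2.5 − 0.6 = 1.9 V.

V_DS,sat = 1.90 V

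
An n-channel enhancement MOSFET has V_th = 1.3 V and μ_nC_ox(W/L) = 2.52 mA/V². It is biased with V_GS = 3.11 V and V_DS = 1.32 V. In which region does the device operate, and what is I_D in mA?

V_ov = V_GS − V_th = 3.11 − 1.3 = 1.81 V.
Since V_DS = 1.32 V < V_ov = 1.81 V, the device is in the triode region.
I_D = k_n [V_ov · V_DS − ½ V_DS²] = 2.52 × [1.81 × 1.32 − 0.5 × 1.32²] = 3.83 mA.

Triode; I_D = 3.83 mA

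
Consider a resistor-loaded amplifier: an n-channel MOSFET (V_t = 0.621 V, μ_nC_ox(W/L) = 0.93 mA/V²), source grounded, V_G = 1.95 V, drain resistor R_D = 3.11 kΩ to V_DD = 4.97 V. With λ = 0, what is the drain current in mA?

I_D = 0.821 mA

V_GS = V_G = 1.95 V, so V_ov = 1.95 − 0.621 = 1.33 V.
Assume saturation: I_D = ½ k_n V_ov² = 0.5 × 0.93 × 1.33² = 0.821 mA, giving V_DS = V_DD − I_D R_D = 4.97 − 0.821 × 3.11 = 2.42 V.
V_DS = 2.42 V ≥ V_ov = 1.33 V, confirming saturation.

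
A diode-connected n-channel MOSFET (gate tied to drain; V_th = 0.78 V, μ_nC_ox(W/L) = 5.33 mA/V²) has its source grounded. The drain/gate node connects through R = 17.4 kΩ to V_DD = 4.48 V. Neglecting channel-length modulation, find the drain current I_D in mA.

With gate tied to drain, V_GS = V_DS ≥ V_GS − V_th, so the device is in saturation.
KCL at the drain: ½ k_n (V_GS − V_th)² = (V_DD − V_GS)/R.
Let x = V_GS − 0.78. Then 46.4 x² + x − 3.7 = 0, giving x = 0.272 V (positive root), so V_GS = 1.05 V.
I_D = (V_DD − V_GS)/R = (4.48 − 1.05) / 17.4 = 0.197 mA.

I_D = 0.197 mA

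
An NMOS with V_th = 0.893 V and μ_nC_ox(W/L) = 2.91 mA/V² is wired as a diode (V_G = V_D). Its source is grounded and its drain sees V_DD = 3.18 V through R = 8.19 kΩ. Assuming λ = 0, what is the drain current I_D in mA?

With gate tied to drain, V_GS = V_DS ≥ V_GS − V_th, so the device is in saturation.
KCL at the drain: ½ k_n (V_GS − V_th)² = (V_DD − V_GS)/R.
Let x = V_GS − 0.893. Then 11.9 x² + x − 2.287 = 0, giving x = 0.398 V (positive root), so V_GS = 1.29 V.
I_D = (V_DD − V_GS)/R = (3.18 − 1.29) / 8.19 = 0.231 mA.

I_D = 0.231 mA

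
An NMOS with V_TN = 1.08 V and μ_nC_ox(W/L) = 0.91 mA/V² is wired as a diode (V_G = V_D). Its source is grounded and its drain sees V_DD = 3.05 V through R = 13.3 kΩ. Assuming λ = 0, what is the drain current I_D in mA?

With gate tied to drain, V_GS = V_DS ≥ V_GS − V_TN, so the device is in saturation.
KCL at the drain: ½ k_n (V_GS − V_TN)² = (V_DD − V_GS)/R.
Let x = V_GS − 1.08. Then 6.05 x² + x − 1.97 = 0, giving x = 0.494 V (positive root), so V_GS = 1.57 V.
I_D = (V_DD − V_GS)/R = (3.05 − 1.57) / 13.3 = 0.111 mA.

I_D = 0.111 mA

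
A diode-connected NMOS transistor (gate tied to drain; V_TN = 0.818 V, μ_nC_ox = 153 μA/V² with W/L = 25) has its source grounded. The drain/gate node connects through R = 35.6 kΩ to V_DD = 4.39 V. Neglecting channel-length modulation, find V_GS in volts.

With gate tied to drain, V_GS = V_DS ≥ V_GS − V_TN, so the device is in saturation.
k_n = μ_nC_ox · (W/L) = 3.825 mA/V².
KCL at the drain: ½ k_n (V_GS − V_TN)² = (V_DD − V_GS)/R.
Let x = V_GS − 0.818. Then 68.1 x² + x − 3.572 = 0, giving x = 0.222 V (positive root), so V_GS = 1.04 V.
I_D = (V_DD − V_GS)/R = (4.39 − 1.04) / 35.6 = 0.0941 mA.

V_GS = 1.04 V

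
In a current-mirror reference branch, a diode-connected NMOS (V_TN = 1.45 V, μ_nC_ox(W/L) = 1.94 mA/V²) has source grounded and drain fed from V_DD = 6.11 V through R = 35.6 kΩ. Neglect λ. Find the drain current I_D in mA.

I_D = 0.121 mA

With gate tied to drain, V_GS = V_DS ≥ V_GS − V_TN, so the device is in saturation.
KCL at the drain: ½ k_n (V_GS − V_TN)² = (V_DD − V_GS)/R.
Let x = V_GS − 1.45. Then 34.5 x² + x − 4.66 = 0, giving x = 0.353 V (positive root), so V_GS = 1.8 V.
I_D = (V_DD − V_GS)/R = (6.11 − 1.8) / 35.6 = 0.121 mA.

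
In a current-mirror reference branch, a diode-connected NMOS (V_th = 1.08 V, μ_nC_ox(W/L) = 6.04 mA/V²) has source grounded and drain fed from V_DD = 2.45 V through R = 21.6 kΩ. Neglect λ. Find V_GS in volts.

With gate tied to drain, V_GS = V_DS ≥ V_GS − V_th, so the device is in saturation.
KCL at the drain: ½ k_n (V_GS − V_th)² = (V_DD − V_GS)/R.
Let x = V_GS − 1.08. Then 65.2 x² + x − 1.37 = 0, giving x = 0.137 V (positive root), so V_GS = 1.22 V.
I_D = (V_DD − V_GS)/R = (2.45 − 1.22) / 21.6 = 0.0571 mA.

V_GS = 1.22 V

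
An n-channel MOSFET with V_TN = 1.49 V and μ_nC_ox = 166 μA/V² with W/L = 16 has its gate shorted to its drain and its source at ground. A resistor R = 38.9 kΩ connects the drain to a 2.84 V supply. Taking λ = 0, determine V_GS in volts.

V_GS = 1.64 V

With gate tied to drain, V_GS = V_DS ≥ V_GS − V_TN, so the device is in saturation.
k_n = μ_nC_ox · (W/L) = 2.656 mA/V².
KCL at the drain: ½ k_n (V_GS − V_TN)² = (V_DD − V_GS)/R.
Let x = V_GS − 1.49. Then 51.7 x² + x − 1.35 = 0, giving x = 0.152 V (positive root), so V_GS = 1.64 V.
I_D = (V_DD − V_GS)/R = (2.84 − 1.64) / 38.9 = 0.0308 mA.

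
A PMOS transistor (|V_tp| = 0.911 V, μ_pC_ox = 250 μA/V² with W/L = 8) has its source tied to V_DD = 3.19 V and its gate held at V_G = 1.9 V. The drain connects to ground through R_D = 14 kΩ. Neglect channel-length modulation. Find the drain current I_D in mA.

V_SG = V_DD − V_G = 3.19 − 1.9 = 1.29 V, so V_ov = 1.29 − 0.911 = 0.379 V.
k_p = μ_pC_ox · (W/L) = 2 mA/V².
Assume saturation: I_D = ½ k_p V_ov² = 0.5 × 2 × 0.379² = 0.144 mA, giving V_SD = V_DD − I_D R_D = 3.19 − 0.144 × 14 = 1.18 V.
V_SD = 1.18 V ≥ V_ov = 0.379 V, confirming saturation.

I_D = 0.144 mA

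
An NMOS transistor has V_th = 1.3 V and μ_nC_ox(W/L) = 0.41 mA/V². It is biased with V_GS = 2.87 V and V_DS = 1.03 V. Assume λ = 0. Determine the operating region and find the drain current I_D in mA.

Triode; I_D = 0.446 mA

V_ov = V_GS − V_th = 2.87 − 1.3 = 1.57 V.
Since V_DS = 1.03 V < V_ov = 1.57 V, the device is in the triode region.
I_D = k_n [V_ov · V_DS − ½ V_DS²] = 0.41 × [1.57 × 1.03 − 0.5 × 1.03²] = 0.446 mA.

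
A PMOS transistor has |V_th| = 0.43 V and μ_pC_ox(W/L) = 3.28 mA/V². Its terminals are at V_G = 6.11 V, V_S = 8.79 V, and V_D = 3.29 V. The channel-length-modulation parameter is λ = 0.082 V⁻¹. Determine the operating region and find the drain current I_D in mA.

V_SG = V_S − V_G = 8.79 − 6.11 = 2.68 V; V_SD = V_S − V_D = 8.79 − 3.29 = 5.5 V.
V_ov = V_SG − |V_th| = 2.68 − 0.43 = 2.25 V.
Since V_SD = 5.5 V ≥ V_ov = 2.25 V, the device is in saturation.
I_D = ½ k_p V_ov² (1 + λ V_SD) = 0.5 × 3.28 × 2.25² × (1 + 0.082 × 5.5) = 12 mA.

Saturation; I_D = 12.0 mA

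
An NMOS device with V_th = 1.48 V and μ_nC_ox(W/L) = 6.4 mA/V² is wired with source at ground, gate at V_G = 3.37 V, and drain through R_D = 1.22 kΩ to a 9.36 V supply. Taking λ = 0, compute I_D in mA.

I_D = 7.08 mA

V_GS = V_G = 3.37 V, so V_ov = 3.37 − 1.48 = 1.89 V.
Assume saturation: I_D = ½ k_n V_ov² = 0.5 × 6.4 × 1.89² = 11.4 mA, giving V_DS = V_DD − I_D R_D = 9.36 − 11.4 × 1.22 = -4.59 V.
But -4.59 V < V_ov = 1.89 V, so the device is actually in triode.
In triode I_D = k_n[V_ov V_DS − ½ V_DS²] and I_D = (V_DD − V_DS)/R_D. Equating: 3.9 V_DS² − 15.76 V_DS + 9.36 = 0, giving V_DS = 0.724 V (the root below V_ov).
I_D = (9.36 − 0.724) / 1.22 = 7.08 mA.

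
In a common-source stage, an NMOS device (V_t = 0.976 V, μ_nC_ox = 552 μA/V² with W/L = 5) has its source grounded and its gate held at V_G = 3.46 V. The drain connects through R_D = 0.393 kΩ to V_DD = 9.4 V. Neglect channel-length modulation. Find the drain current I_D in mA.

I_D = 8.51 mA

V_GS = V_G = 3.46 V, so V_ov = 3.46 − 0.976 = 2.48 V.
k_n = μ_nC_ox · (W/L) = 2.76 mA/V².
Assume saturation: I_D = ½ k_n V_ov² = 0.5 × 2.76 × 2.48² = 8.51 mA, giving V_DS = V_DD − I_D R_D = 9.4 − 8.51 × 0.393 = 6.05 V.
V_DS = 6.05 V ≥ V_ov = 2.48 V, confirming saturation.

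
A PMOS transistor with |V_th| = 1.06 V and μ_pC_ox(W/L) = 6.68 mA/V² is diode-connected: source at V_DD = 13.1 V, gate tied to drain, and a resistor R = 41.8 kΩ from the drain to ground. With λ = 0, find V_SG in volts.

With gate tied to drain, V_SG = V_SD ≥ V_SG − |V_th|, so the device is in saturation.
KCL at the drain: ½ k_p (V_SG − |V_th|)² = (V_DD − V_SG)/R.
Let x = V_SG − 1.06. Then 140 x² + x − 12.04 = 0, giving x = 0.29 V (positive root), so V_SG = 1.35 V.
I_D = (V_DD − V_SG)/R = (13.1 − 1.35) / 41.8 = 0.281 mA.

V_SG = 1.35 V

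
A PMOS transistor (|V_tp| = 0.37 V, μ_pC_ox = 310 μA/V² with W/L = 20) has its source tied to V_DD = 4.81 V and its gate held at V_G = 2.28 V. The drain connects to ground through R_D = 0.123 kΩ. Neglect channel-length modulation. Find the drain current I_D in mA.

I_D = 14.5 mA

V_SG = V_DD − V_G = 4.81 − 2.28 = 2.53 V, so V_ov = 2.53 − 0.37 = 2.16 V.
k_p = μ_pC_ox · (W/L) = 6.2 mA/V².
Assume saturation: I_D = ½ k_p V_ov² = 0.5 × 6.2 × 2.16² = 14.5 mA, giving V_SD = V_DD − I_D R_D = 4.81 − 14.5 × 0.123 = 3.03 V.
V_SD = 3.03 V ≥ V_ov = 2.16 V, confirming saturation.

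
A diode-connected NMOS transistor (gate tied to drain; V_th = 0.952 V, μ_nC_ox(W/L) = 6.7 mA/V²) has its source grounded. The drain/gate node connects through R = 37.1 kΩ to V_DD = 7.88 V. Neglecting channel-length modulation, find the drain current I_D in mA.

I_D = 0.180 mA

With gate tied to drain, V_GS = V_DS ≥ V_GS − V_th, so the device is in saturation.
KCL at the drain: ½ k_n (V_GS − V_th)² = (V_DD − V_GS)/R.
Let x = V_GS − 0.952. Then 124 x² + x − 6.928 = 0, giving x = 0.232 V (positive root), so V_GS = 1.18 V.
I_D = (V_DD − V_GS)/R = (7.88 − 1.18) / 37.1 = 0.18 mA.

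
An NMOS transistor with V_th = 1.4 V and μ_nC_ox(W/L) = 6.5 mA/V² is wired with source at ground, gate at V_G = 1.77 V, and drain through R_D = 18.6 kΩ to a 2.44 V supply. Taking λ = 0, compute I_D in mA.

I_D = 0.128 mA

V_GS = V_G = 1.77 V, so V_ov = 1.77 − 1.4 = 0.37 V.
Assume saturation: I_D = ½ k_n V_ov² = 0.5 × 6.5 × 0.37² = 0.445 mA, giving V_DS = V_DD − I_D R_D = 2.44 − 0.445 × 18.6 = -5.84 V.
But -5.84 V < V_ov = 0.37 V, so the device is actually in triode.
In triode I_D = k_n[V_ov V_DS − ½ V_DS²] and I_D = (V_DD − V_DS)/R_D. Equating: 60.5 V_DS² − 45.73 V_DS + 2.44 = 0, giving V_DS = 0.0578 V (the root below V_ov).
I_D = (2.44 − 0.0578) / 18.6 = 0.128 mA.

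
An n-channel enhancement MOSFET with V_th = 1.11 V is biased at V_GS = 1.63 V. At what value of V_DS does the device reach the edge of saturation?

The boundary between triode and saturation is V_DS = V_GS − V_th = V_ov.
V_ov = 1.63 − 1.11 = 0.52 V.

V_DS,sat = 0.520 V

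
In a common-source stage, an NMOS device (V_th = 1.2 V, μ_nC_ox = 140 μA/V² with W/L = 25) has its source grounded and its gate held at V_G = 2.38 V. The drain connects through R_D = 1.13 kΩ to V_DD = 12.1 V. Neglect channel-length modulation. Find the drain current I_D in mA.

V_GS = V_G = 2.38 V, so V_ov = 2.38 − 1.2 = 1.18 V.
k_n = μ_nC_ox · (W/L) = 3.5 mA/V².
Assume saturation: I_D = ½ k_n V_ov² = 0.5 × 3.5 × 1.18² = 2.44 mA, giving V_DS = V_DD − I_D R_D = 12.1 − 2.44 × 1.13 = 9.35 V.
V_DS = 9.35 V ≥ V_ov = 1.18 V, confirming saturation.

I_D = 2.44 mA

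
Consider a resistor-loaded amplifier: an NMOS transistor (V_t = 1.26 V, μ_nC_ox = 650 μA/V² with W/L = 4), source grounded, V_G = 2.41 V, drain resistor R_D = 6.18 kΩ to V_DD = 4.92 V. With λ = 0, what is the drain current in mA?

I_D = 0.750 mA

V_GS = V_G = 2.41 V, so V_ov = 2.41 − 1.26 = 1.15 V.
k_n = μ_nC_ox · (W/L) = 2.6 mA/V².
Assume saturation: I_D = ½ k_n V_ov² = 0.5 × 2.6 × 1.15² = 1.72 mA, giving V_DS = V_DD − I_D R_D = 4.92 − 1.72 × 6.18 = -5.7 V.
But -5.7 V < V_ov = 1.15 V, so the device is actually in triode.
In triode I_D = k_n[V_ov V_DS − ½ V_DS²] and I_D = (V_DD − V_DS)/R_D. Equating: 8.03 V_DS² − 19.48 V_DS + 4.92 = 0, giving V_DS = 0.286 V (the root below V_ov).
I_D = (4.92 − 0.286) / 6.18 = 0.75 mA.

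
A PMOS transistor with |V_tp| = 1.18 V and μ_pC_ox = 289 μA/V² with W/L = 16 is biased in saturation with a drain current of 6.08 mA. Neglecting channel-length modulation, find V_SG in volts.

V_SG = 2.80 V

k_p = μ_pC_ox · (W/L) = 4.624 mA/V².
In saturation I_D = ½ k_p (V_SG − |V_tp|)², so V_SG − |V_tp| = √(2 I_D / k_p) = √(2 × 6.08 / 4.624) = 1.62 V.
V_SG = 1.18 + 1.62 = 2.8 V.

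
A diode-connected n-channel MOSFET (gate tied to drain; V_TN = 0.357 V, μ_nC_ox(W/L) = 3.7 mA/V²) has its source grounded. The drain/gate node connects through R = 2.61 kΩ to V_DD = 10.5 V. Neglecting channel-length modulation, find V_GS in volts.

V_GS = 1.71 V

With gate tied to drain, V_GS = V_DS ≥ V_GS − V_TN, so the device is in saturation.
KCL at the drain: ½ k_n (V_GS − V_TN)² = (V_DD − V_GS)/R.
Let x = V_GS − 0.357. Then 4.83 x² + x − 10.14 = 0, giving x = 1.35 V (positive root), so V_GS = 1.71 V.
I_D = (V_DD − V_GS)/R = (10.5 − 1.71) / 2.61 = 3.37 mA.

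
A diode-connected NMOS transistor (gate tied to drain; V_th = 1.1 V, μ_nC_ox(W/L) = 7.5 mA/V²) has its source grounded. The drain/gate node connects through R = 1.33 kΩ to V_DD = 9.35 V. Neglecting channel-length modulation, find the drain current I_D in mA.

With gate tied to drain, V_GS = V_DS ≥ V_GS − V_th, so the device is in saturation.
KCL at the drain: ½ k_n (V_GS − V_th)² = (V_DD − V_GS)/R.
Let x = V_GS − 1.1. Then 4.99 x² + x − 8.25 = 0, giving x = 1.19 V (positive root), so V_GS = 2.29 V.
I_D = (V_DD − V_GS)/R = (9.35 − 2.29) / 1.33 = 5.31 mA.

I_D = 5.31 mA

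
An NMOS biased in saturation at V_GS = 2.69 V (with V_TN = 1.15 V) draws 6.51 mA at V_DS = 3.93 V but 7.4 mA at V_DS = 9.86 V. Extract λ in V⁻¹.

With V_GS fixed, I_D ∝ (1 + λ V_DS) in saturation, so I_D2/I_D1 = (1 + λ V_DS2)/(1 + λ V_DS1).
7.4/6.51 = 1.137 = (1 + 9.86 λ)/(1 + 3.93 λ).
Solving: λ (I_D1 V_DS2 − I_D2 V_DS1) = I_D2 − I_D1, so λ = (7.4 − 6.51) / (6.51 × 9.86 − 7.4 × 3.93) = 0.89 / 35.1 = 0.0254 V⁻¹.

λ = 0.0254 V⁻¹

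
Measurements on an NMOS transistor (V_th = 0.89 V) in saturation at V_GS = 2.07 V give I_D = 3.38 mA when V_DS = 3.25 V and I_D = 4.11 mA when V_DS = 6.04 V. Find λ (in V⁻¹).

λ = 0.103 V⁻¹

With V_GS fixed, I_D ∝ (1 + λ V_DS) in saturation, so I_D2/I_D1 = (1 + λ V_DS2)/(1 + λ V_DS1).
4.11/3.38 = 1.216 = (1 + 6.04 λ)/(1 + 3.25 λ).
Solving: λ (I_D1 V_DS2 − I_D2 V_DS1) = I_D2 − I_D1, so λ = (4.11 − 3.38) / (3.38 × 6.04 − 4.11 × 3.25) = 0.73 / 7.06 = 0.103 V⁻¹.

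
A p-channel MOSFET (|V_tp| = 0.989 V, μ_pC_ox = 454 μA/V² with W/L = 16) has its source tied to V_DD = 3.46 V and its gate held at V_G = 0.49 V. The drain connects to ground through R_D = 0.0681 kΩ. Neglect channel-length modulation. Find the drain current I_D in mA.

I_D = 14.3 mA

V_SG = V_DD − V_G = 3.46 − 0.49 = 2.97 V, so V_ov = 2.97 − 0.989 = 1.98 V.
k_p = μ_pC_ox · (W/L) = 7.264 mA/V².
Assume saturation: I_D = ½ k_p V_ov² = 0.5 × 7.264 × 1.98² = 14.3 mA, giving V_SD = V_DD − I_D R_D = 3.46 − 14.3 × 0.0681 = 2.49 V.
V_SD = 2.49 V ≥ V_ov = 1.98 V, confirming saturation.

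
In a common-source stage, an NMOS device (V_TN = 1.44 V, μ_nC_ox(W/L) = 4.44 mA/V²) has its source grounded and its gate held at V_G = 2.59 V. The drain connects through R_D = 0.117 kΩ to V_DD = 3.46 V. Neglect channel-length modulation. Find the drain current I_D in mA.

I_D = 2.94 mA

V_GS = V_G = 2.59 V, so V_ov = 2.59 − 1.44 = 1.15 V.
Assume saturation: I_D = ½ k_n V_ov² = 0.5 × 4.44 × 1.15² = 2.94 mA, giving V_DS = V_DD − I_D R_D = 3.46 − 2.94 × 0.117 = 3.12 V.
V_DS = 3.12 V ≥ V_ov = 1.15 V, confirming saturation.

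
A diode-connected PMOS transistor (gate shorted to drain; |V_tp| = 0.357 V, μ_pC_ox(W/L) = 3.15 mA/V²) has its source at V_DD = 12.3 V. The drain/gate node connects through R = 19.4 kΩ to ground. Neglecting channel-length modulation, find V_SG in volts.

With gate tied to drain, V_SG = V_SD ≥ V_SG − |V_tp|, so the device is in saturation.
KCL at the drain: ½ k_p (V_SG − |V_tp|)² = (V_DD − V_SG)/R.
Let x = V_SG − 0.357. Then 30.6 x² + x − 11.94 = 0, giving x = 0.609 V (positive root), so V_SG = 0.966 V.
I_D = (V_DD − V_SG)/R = (12.3 − 0.966) / 19.4 = 0.584 mA.

V_SG = 0.966 V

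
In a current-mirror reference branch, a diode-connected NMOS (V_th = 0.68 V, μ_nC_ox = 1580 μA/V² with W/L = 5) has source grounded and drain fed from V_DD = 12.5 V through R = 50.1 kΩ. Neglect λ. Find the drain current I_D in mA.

I_D = 0.231 mA

With gate tied to drain, V_GS = V_DS ≥ V_GS − V_th, so the device is in saturation.
k_n = μ_nC_ox · (W/L) = 7.9 mA/V².
KCL at the drain: ½ k_n (V_GS − V_th)² = (V_DD − V_GS)/R.
Let x = V_GS − 0.68. Then 198 x² + x − 11.82 = 0, giving x = 0.242 V (positive root), so V_GS = 0.922 V.
I_D = (V_DD − V_GS)/R = (12.5 − 0.922) / 50.1 = 0.231 mA.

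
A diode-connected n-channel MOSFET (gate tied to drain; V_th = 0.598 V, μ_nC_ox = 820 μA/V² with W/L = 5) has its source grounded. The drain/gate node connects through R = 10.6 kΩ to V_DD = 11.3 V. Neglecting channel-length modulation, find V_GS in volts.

V_GS = 1.28 V

With gate tied to drain, V_GS = V_DS ≥ V_GS − V_th, so the device is in saturation.
k_n = μ_nC_ox · (W/L) = 4.1 mA/V².
KCL at the drain: ½ k_n (V_GS − V_th)² = (V_DD − V_GS)/R.
Let x = V_GS − 0.598. Then 21.7 x² + x − 10.7 = 0, giving x = 0.679 V (positive root), so V_GS = 1.28 V.
I_D = (V_DD − V_GS)/R = (11.3 − 1.28) / 10.6 = 0.946 mA.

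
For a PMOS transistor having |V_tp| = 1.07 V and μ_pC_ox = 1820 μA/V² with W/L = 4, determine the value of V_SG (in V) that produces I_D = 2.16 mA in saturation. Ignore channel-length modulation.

V_SG = 1.84 V

k_p = μ_pC_ox · (W/L) = 7.28 mA/V².
In saturation I_D = ½ k_p (V_SG − |V_tp|)², so V_SG − |V_tp| = √(2 I_D / k_p) = √(2 × 2.16 / 7.28) = 0.77 V.
V_SG = 1.07 + 0.77 = 1.84 V.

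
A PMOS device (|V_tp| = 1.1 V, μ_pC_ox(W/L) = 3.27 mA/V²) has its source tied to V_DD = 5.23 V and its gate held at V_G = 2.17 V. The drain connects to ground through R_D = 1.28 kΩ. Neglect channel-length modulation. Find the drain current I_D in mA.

V_SG = V_DD − V_G = 5.23 − 2.17 = 3.06 V, so V_ov = 3.06 − 1.1 = 1.96 V.
Assume saturation: I_D = ½ k_p V_ov² = 0.5 × 3.27 × 1.96² = 6.28 mA, giving V_SD = V_DD − I_D R_D = 5.23 − 6.28 × 1.28 = -2.81 V.
But -2.81 V < V_ov = 1.96 V, so the device is actually in triode.
In triode I_D = k_p[V_ov V_SD − ½ V_SD²] and I_D = (V_DD − V_SD)/R_D. Equating: 2.09 V_SD² − 9.204 V_SD + 5.23 = 0, giving V_SD = 0.67 V (the root below V_ov).
I_D = (5.23 − 0.67) / 1.28 = 3.56 mA.

I_D = 3.56 mA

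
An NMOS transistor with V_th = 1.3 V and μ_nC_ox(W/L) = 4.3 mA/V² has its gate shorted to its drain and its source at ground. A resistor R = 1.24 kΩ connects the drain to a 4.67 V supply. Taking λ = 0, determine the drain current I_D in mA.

With gate tied to drain, V_GS = V_DS ≥ V_GS − V_th, so the device is in saturation.
KCL at the drain: ½ k_n (V_GS − V_th)² = (V_DD − V_GS)/R.
Let x = V_GS − 1.3. Then 2.67 x² + x − 3.37 = 0, giving x = 0.952 V (positive root), so V_GS = 2.25 V.
I_D = (V_DD − V_GS)/R = (4.67 − 2.25) / 1.24 = 1.95 mA.

I_D = 1.95 mA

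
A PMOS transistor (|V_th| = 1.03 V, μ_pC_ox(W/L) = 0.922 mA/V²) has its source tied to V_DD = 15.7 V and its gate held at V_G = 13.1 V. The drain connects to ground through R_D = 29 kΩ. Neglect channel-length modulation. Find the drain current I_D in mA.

V_SG = V_DD − V_G = 15.7 − 13.1 = 2.6 V, so V_ov = 2.6 − 1.03 = 1.57 V.
Assume saturation: I_D = ½ k_p V_ov² = 0.5 × 0.922 × 1.57² = 1.14 mA, giving V_SD = V_DD − I_D R_D = 15.7 − 1.14 × 29 = -17.3 V.
But -17.3 V < V_ov = 1.57 V, so the device is actually in triode.
In triode I_D = k_p[V_ov V_SD − ½ V_SD²] and I_D = (V_DD − V_SD)/R_D. Equating: 13.4 V_SD² − 42.98 V_SD + 15.7 = 0, giving V_SD = 0.42 V (the root below V_ov).
I_D = (15.7 − 0.42) / 29 = 0.527 mA.

I_D = 0.527 mA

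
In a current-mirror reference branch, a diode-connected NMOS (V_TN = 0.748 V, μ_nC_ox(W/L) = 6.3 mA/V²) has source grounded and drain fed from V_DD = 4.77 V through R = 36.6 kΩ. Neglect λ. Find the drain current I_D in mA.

I_D = 0.105 mA

With gate tied to drain, V_GS = V_DS ≥ V_GS − V_TN, so the device is in saturation.
KCL at the drain: ½ k_n (V_GS − V_TN)² = (V_DD − V_GS)/R.
Let x = V_GS − 0.748. Then 115 x² + x − 4.022 = 0, giving x = 0.182 V (positive root), so V_GS = 0.93 V.
I_D = (V_DD − V_GS)/R = (4.77 − 0.93) / 36.6 = 0.105 mA.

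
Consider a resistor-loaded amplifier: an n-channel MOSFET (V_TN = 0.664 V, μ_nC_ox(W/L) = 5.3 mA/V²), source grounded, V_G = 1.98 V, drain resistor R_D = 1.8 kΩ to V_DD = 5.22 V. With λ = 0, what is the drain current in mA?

V_GS = V_G = 1.98 V, so V_ov = 1.98 − 0.664 = 1.32 V.
Assume saturation: I_D = ½ k_n V_ov² = 0.5 × 5.3 × 1.32² = 4.59 mA, giving V_DS = V_DD − I_D R_D = 5.22 − 4.59 × 1.8 = -3.04 V.
But -3.04 V < V_ov = 1.32 V, so the device is actually in triode.
In triode I_D = k_n[V_ov V_DS − ½ V_DS²] and I_D = (V_DD − V_DS)/R_D. Equating: 4.77 V_DS² − 13.55 V_DS + 5.22 = 0, giving V_DS = 0.459 V (the root below V_ov).
I_D = (5.22 − 0.459) / 1.8 = 2.64 mA.

I_D = 2.64 mA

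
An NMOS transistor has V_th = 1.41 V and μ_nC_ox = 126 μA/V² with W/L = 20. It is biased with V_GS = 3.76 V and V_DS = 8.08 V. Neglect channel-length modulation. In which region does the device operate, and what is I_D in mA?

k_n = μ_nC_ox · (W/L) = 2.52 mA/V².
V_ov = V_GS − V_th = 3.76 − 1.41 = 2.35 V.
Since V_DS = 8.08 V ≥ V_ov = 2.35 V, the device is in saturation.
I_D = ½ k_n V_ov² = 0.5 × 2.52 × 2.35² = 6.96 mA.

Saturation; I_D = 6.96 mA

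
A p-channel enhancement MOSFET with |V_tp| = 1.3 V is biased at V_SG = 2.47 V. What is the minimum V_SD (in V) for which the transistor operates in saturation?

The boundary between triode and saturation is V_SD = V_SG − |V_tp| = V_ov.
V_ov = 2.47 − 1.3 = 1.17 V.

V_SD,sat = 1.17 V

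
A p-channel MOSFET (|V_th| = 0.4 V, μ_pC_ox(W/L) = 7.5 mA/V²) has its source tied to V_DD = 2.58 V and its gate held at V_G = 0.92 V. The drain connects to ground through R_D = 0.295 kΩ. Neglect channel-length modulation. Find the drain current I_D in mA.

I_D = 5.57 mA

V_SG = V_DD − V_G = 2.58 − 0.92 = 1.66 V, so V_ov = 1.66 − 0.4 = 1.26 V.
Assume saturation: I_D = ½ k_p V_ov² = 0.5 × 7.5 × 1.26² = 5.95 mA, giving V_SD = V_DD − I_D R_D = 2.58 − 5.95 × 0.295 = 0.824 V.
But 0.824 V < V_ov = 1.26 V, so the device is actually in triode.
In triode I_D = k_p[V_ov V_SD − ½ V_SD²] and I_D = (V_DD − V_SD)/R_D. Equating: 1.11 V_SD² − 3.788 V_SD + 2.58 = 0, giving V_SD = 0.938 V (the root below V_ov).
I_D = (2.58 − 0.938) / 0.295 = 5.57 mA.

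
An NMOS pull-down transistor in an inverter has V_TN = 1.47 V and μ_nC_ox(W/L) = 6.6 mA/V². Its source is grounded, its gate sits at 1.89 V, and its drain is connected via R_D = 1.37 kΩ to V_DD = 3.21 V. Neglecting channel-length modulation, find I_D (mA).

I_D = 0.582 mA

V_GS = V_G = 1.89 V, so V_ov = 1.89 − 1.47 = 0.42 V.
Assume saturation: I_D = ½ k_n V_ov² = 0.5 × 6.6 × 0.42² = 0.582 mA, giving V_DS = V_DD − I_D R_D = 3.21 − 0.582 × 1.37 = 2.41 V.
V_DS = 2.41 V ≥ V_ov = 0.42 V, confirming saturation.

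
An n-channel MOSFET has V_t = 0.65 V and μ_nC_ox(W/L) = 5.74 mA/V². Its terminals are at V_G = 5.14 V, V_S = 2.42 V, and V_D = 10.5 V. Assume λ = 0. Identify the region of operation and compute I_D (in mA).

Saturation; I_D = 12.3 mA

V_GS = V_G − V_S = 5.14 − 2.42 = 2.72 V; V_DS = V_D − V_S = 10.5 − 2.42 = 8.08 V.
V_ov = V_GS − V_t = 2.72 − 0.65 = 2.07 V.
Since V_DS = 8.08 V ≥ V_ov = 2.07 V, the device is in saturation.
I_D = ½ k_n V_ov² = 0.5 × 5.74 × 2.07² = 12.3 mA.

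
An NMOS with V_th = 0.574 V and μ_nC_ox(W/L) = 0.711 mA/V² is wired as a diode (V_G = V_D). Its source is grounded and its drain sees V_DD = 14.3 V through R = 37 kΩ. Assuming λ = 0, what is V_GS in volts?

V_GS = 1.56 V

With gate tied to drain, V_GS = V_DS ≥ V_GS − V_th, so the device is in saturation.
KCL at the drain: ½ k_n (V_GS − V_th)² = (V_DD − V_GS)/R.
Let x = V_GS − 0.574. Then 13.2 x² + x − 13.73 = 0, giving x = 0.984 V (positive root), so V_GS = 1.56 V.
I_D = (V_DD − V_GS)/R = (14.3 − 1.56) / 37 = 0.344 mA.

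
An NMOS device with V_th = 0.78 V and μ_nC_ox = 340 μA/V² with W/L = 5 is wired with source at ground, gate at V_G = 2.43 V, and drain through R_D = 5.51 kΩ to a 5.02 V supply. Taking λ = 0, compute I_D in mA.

V_GS = V_G = 2.43 V, so V_ov = 2.43 − 0.78 = 1.65 V.
k_n = μ_nC_ox · (W/L) = 1.7 mA/V².
Assume saturation: I_D = ½ k_n V_ov² = 0.5 × 1.7 × 1.65² = 2.31 mA, giving V_DS = V_DD − I_D R_D = 5.02 − 2.31 × 5.51 = -7.73 V.
But -7.73 V < V_ov = 1.65 V, so the device is actually in triode.
In triode I_D = k_n[V_ov V_DS − ½ V_DS²] and I_D = (V_DD − V_DS)/R_D. Equating: 4.68 V_DS² − 16.46 V_DS + 5.02 = 0, giving V_DS = 0.337 V (the root below V_ov).
I_D = (5.02 − 0.337) / 5.51 = 0.85 mA.

I_D = 0.850 mA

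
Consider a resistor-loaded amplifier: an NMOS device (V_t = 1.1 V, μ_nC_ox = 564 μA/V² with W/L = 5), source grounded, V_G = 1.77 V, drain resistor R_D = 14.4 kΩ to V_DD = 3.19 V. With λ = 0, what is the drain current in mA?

I_D = 0.213 mA

V_GS = V_G = 1.77 V, so V_ov = 1.77 − 1.1 = 0.67 V.
k_n = μ_nC_ox · (W/L) = 2.82 mA/V².
Assume saturation: I_D = ½ k_n V_ov² = 0.5 × 2.82 × 0.67² = 0.633 mA, giving V_DS = V_DD − I_D R_D = 3.19 − 0.633 × 14.4 = -5.92 V.
But -5.92 V < V_ov = 0.67 V, so the device is actually in triode.
In triode I_D = k_n[V_ov V_DS − ½ V_DS²] and I_D = (V_DD − V_DS)/R_D. Equating: 20.3 V_DS² − 28.21 V_DS + 3.19 = 0, giving V_DS = 0.124 V (the root below V_ov).
I_D = (3.19 − 0.124) / 14.4 = 0.213 mA.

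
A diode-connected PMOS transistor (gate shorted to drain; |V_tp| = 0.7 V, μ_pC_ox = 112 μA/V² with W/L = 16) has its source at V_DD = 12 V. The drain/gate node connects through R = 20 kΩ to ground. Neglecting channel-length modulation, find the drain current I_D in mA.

With gate tied to drain, V_SG = V_SD ≥ V_SG − |V_tp|, so the device is in saturation.
k_p = μ_pC_ox · (W/L) = 1.792 mA/V².
KCL at the drain: ½ k_p (V_SG − |V_tp|)² = (V_DD − V_SG)/R.
Let x = V_SG − 0.7. Then 17.9 x² + x − 11.3 = 0, giving x = 0.767 V (positive root), so V_SG = 1.47 V.
I_D = (V_DD − V_SG)/R = (12 − 1.47) / 20 = 0.527 mA.

I_D = 0.527 mA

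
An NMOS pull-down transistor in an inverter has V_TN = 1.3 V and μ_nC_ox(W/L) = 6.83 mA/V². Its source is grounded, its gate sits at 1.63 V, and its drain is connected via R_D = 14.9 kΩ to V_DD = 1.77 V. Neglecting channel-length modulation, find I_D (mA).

I_D = 0.115 mA

V_GS = V_G = 1.63 V, so V_ov = 1.63 − 1.3 = 0.33 V.
Assume saturation: I_D = ½ k_n V_ov² = 0.5 × 6.83 × 0.33² = 0.372 mA, giving V_DS = V_DD − I_D R_D = 1.77 − 0.372 × 14.9 = -3.77 V.
But -3.77 V < V_ov = 0.33 V, so the device is actually in triode.
In triode I_D = k_n[V_ov V_DS − ½ V_DS²] and I_D = (V_DD − V_DS)/R_D. Equating: 50.9 V_DS² − 34.58 V_DS + 1.77 = 0, giving V_DS = 0.0558 V (the root below V_ov).
I_D = (1.77 − 0.0558) / 14.9 = 0.115 mA.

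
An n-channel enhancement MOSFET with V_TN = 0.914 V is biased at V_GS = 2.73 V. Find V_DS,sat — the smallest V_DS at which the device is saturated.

V_DS,sat = 1.82 V

The boundary between triode and saturation is V_DS = V_GS − V_TN = V_ov.
V_ov = 2.73 − 0.914 = 1.82 V.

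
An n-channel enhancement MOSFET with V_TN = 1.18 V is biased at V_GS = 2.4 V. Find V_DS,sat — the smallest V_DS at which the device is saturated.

The boundary between triode and saturation is V_DS = V_GS − V_TN = V_ov.
V_ov = 2.4 − 1.18 = 1.22 V.

V_DS,sat = 1.22 V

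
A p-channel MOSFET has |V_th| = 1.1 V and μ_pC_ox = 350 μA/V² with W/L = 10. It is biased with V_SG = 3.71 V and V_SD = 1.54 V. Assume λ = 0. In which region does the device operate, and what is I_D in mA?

k_p = μ_pC_ox · (W/L) = 3.5 mA/V².
V_ov = V_SG − |V_th| = 3.71 − 1.1 = 2.61 V.
Since V_SD = 1.54 V < V_ov = 2.61 V, the device is in the triode region.
I_D = k_p [V_ov · V_SD − ½ V_SD²] = 3.5 × [2.61 × 1.54 − 0.5 × 1.54²] = 9.92 mA.

Triode; I_D = 9.92 mA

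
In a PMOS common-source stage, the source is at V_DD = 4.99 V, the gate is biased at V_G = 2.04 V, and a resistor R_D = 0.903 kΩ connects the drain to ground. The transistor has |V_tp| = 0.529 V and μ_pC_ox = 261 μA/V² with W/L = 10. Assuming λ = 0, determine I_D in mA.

V_SG = V_DD − V_G = 4.99 − 2.04 = 2.95 V, so V_ov = 2.95 − 0.529 = 2.42 V.
k_p = μ_pC_ox · (W/L) = 2.61 mA/V².
Assume saturation: I_D = ½ k_p V_ov² = 0.5 × 2.61 × 2.42² = 7.65 mA, giving V_SD = V_DD − I_D R_D = 4.99 − 7.65 × 0.903 = -1.92 V.
But -1.92 V < V_ov = 2.42 V, so the device is actually in triode.
In triode I_D = k_p[V_ov V_SD − ½ V_SD²] and I_D = (V_DD − V_SD)/R_D. Equating: 1.18 V_SD² − 6.706 V_SD + 4.99 = 0, giving V_SD = 0.88 V (the root below V_ov).
I_D = (4.99 − 0.88) / 0.903 = 4.55 mA.

I_D = 4.55 mA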